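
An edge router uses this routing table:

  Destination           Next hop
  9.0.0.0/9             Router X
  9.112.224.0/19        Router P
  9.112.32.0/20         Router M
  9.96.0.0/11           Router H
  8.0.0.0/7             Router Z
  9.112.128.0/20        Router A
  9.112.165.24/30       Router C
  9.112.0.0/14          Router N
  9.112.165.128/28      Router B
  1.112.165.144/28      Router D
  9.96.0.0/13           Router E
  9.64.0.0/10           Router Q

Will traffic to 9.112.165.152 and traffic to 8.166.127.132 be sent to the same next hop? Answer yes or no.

no

9.112.165.152: longest match 9.112.0.0/14 -> Router N
8.166.127.132: longest match 8.0.0.0/7 -> Router Z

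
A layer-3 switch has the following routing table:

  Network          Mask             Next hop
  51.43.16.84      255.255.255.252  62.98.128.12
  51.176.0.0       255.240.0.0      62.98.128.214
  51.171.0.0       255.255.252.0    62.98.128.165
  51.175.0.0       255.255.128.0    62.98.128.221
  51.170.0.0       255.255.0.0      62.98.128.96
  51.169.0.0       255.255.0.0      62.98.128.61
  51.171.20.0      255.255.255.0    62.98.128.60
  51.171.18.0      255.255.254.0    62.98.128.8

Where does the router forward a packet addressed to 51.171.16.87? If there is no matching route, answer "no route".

no route

No entry's prefix contains 51.171.16.87; there is no default route.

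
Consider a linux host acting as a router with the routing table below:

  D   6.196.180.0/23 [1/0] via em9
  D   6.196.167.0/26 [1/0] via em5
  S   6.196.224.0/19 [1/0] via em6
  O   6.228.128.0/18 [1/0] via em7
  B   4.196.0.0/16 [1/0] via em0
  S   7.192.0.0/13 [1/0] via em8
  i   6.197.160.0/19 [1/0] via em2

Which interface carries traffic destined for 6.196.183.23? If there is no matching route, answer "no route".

No entry's prefix contains 6.196.183.23; there is no default route.

no route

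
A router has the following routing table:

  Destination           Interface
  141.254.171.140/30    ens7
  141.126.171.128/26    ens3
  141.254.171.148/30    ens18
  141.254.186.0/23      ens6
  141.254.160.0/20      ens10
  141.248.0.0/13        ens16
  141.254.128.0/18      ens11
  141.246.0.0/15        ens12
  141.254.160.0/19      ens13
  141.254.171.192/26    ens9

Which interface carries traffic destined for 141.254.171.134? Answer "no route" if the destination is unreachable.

Routes whose prefix contains 141.254.171.134:
  141.248.0.0/13 (141.248.0.0 - 141.255.255.255) -> ens16
  141.254.128.0/18 (141.254.128.0 - 141.254.191.255) -> ens11
  141.254.160.0/19 (141.254.160.0 - 141.254.191.255) -> ens13
  141.254.160.0/20 (141.254.160.0 - 141.254.175.255) -> ens10
More-specific entries that do NOT match:
  141.254.171.140/30 (141.254.171.140 - 141.254.171.143) does not contain 141.254.171.134
  141.254.171.148/30 (141.254.171.148 - 141.254.171.151) does not contain 141.254.171.134
  141.126.171.128/26 (141.126.171.128 - 141.126.171.191) does not contain 141.254.171.134
  141.254.171.192/26 (141.254.171.192 - 141.254.171.255) does not contain 141.254.171.134
  141.254.186.0/23 (141.254.186.0 - 141.254.187.255) does not contain 141.254.171.134
Longest matching prefix is /20 -> interface ens10.

ens10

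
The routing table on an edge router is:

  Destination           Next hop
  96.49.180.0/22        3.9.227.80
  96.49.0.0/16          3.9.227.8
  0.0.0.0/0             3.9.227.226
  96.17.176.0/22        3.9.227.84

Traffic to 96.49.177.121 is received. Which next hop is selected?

3.9.227.8

Routes whose prefix contains 96.49.177.121:
  0.0.0.0/0 (default, matches everything) -> 3.9.227.226
  96.49.0.0/16 (96.49.0.0 - 96.49.255.255) -> 3.9.227.8
More-specific entries that do NOT match:
  96.49.180.0/22 (96.49.180.0 - 96.49.183.255) does not contain 96.49.177.121
  96.17.176.0/22 (96.17.176.0 - 96.17.179.255) does not contain 96.49.177.121
Longest matching prefix is /16 -> next hop 3.9.227.8.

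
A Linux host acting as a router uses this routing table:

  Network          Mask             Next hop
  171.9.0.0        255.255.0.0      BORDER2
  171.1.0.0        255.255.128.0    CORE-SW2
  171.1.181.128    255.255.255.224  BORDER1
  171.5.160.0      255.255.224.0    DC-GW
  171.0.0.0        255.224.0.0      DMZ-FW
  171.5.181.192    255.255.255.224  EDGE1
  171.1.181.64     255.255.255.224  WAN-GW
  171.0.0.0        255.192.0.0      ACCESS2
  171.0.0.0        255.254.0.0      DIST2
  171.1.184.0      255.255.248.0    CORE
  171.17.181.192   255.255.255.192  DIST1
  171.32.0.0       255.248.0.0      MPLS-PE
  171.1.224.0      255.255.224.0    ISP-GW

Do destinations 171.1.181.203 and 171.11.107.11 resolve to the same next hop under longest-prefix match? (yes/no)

no

171.1.181.203: longest match 171.0.0.0/15 -> DIST2
171.11.107.11: longest match 171.0.0.0/11 -> DMZ-FW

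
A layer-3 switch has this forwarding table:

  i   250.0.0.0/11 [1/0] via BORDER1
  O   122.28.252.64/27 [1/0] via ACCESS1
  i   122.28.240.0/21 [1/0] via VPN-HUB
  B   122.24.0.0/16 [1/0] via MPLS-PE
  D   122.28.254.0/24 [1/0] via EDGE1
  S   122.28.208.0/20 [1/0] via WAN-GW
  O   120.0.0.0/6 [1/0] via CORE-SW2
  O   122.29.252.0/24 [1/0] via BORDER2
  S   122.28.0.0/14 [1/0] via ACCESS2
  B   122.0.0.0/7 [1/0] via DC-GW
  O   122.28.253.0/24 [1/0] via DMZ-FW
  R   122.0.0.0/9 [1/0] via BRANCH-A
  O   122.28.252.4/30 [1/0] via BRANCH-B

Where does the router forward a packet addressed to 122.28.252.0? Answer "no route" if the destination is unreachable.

ACCESS2

Routes whose prefix contains 122.28.252.0:
  120.0.0.0/6 (120.0.0.0 - 123.255.255.255) -> CORE-SW2
  122.0.0.0/7 (122.0.0.0 - 123.255.255.255) -> DC-GW
  122.0.0.0/9 (122.0.0.0 - 122.127.255.255) -> BRANCH-A
  122.28.0.0/14 (122.28.0.0 - 122.31.255.255) -> ACCESS2
More-specific entries that do NOT match:
  122.28.252.4/30 (122.28.252.4 - 122.28.252.7) does not contain 122.28.252.0
  122.28.252.64/27 (122.28.252.64 - 122.28.252.95) does not contain 122.28.252.0
  122.28.254.0/24 (122.28.254.0 - 122.28.254.255) does not contain 122.28.252.0
  122.29.252.0/24 (122.29.252.0 - 122.29.252.255) does not contain 122.28.252.0
  122.28.253.0/24 (122.28.253.0 - 122.28.253.255) does not contain 122.28.252.0
  122.28.240.0/21 (122.28.240.0 - 122.28.247.255) does not contain 122.28.252.0
  122.28.208.0/20 (122.28.208.0 - 122.28.223.255) does not contain 122.28.252.0
  122.24.0.0/16 (122.24.0.0 - 122.24.255.255) does not contain 122.28.252.0
Longest matching prefix is /14 -> next hop ACCESS2.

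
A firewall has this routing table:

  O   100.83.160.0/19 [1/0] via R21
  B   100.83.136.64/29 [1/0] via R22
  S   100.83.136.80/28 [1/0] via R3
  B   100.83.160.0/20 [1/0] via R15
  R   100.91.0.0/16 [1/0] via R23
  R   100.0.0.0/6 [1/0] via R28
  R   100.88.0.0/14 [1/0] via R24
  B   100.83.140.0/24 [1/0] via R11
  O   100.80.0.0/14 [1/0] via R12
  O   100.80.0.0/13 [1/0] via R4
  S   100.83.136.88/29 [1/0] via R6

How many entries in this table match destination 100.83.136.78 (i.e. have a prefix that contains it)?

3

Prefixes containing 100.83.136.78:
  100.0.0.0/6 (100.0.0.0 - 103.255.255.255)
  100.80.0.0/13 (100.80.0.0 - 100.87.255.255)
  100.80.0.0/14 (100.80.0.0 - 100.83.255.255)
Total matching entries: 3.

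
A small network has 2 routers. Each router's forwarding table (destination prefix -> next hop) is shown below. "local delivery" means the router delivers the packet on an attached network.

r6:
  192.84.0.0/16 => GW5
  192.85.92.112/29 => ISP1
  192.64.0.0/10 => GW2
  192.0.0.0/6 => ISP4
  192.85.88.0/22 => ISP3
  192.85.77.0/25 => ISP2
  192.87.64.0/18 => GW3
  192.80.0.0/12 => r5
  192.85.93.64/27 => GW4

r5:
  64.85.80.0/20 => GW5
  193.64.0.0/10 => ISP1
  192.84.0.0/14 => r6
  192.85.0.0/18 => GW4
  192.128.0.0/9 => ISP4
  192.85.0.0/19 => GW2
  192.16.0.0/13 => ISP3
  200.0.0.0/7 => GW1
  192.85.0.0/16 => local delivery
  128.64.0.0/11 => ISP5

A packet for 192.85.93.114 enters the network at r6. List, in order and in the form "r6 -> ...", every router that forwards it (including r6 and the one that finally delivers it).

At r6: longest match for 192.85.93.114 is 192.80.0.0/12 -> r5
At r5: longest match for 192.85.93.114 is 192.85.0.0/16 -> local delivery

r6 -> r5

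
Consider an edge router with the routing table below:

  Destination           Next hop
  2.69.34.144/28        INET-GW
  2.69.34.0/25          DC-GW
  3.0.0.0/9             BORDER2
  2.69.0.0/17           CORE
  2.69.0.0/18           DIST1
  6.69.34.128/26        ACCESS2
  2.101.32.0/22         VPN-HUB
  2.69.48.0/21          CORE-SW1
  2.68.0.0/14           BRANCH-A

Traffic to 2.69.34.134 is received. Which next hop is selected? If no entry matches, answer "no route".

Routes whose prefix contains 2.69.34.134:
  2.68.0.0/14 (2.68.0.0 - 2.71.255.255) -> BRANCH-A
  2.69.0.0/17 (2.69.0.0 - 2.69.127.255) -> CORE
  2.69.0.0/18 (2.69.0.0 - 2.69.63.255) -> DIST1
More-specific entries that do NOT match:
  2.69.34.144/28 (2.69.34.144 - 2.69.34.159) does not contain 2.69.34.134
  6.69.34.128/26 (6.69.34.128 - 6.69.34.191) does not contain 2.69.34.134
  2.69.34.0/25 (2.69.34.0 - 2.69.34.127) does not contain 2.69.34.134
  2.101.32.0/22 (2.101.32.0 - 2.101.35.255) does not contain 2.69.34.134
  2.69.48.0/21 (2.69.48.0 - 2.69.55.255) does not contain 2.69.34.134
Longest matching prefix is /18 -> next hop DIST1.

DIST1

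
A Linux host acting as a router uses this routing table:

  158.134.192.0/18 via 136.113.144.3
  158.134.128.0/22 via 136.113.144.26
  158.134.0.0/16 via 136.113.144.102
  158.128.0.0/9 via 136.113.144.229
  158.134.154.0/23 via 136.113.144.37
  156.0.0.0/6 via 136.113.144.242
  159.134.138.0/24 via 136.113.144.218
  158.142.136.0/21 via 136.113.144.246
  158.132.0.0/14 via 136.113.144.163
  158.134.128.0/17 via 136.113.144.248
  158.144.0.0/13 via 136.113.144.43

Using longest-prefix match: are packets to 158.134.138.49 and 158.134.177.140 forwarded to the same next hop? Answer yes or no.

158.134.138.49: longest match 158.134.128.0/17 -> 136.113.144.248
158.134.177.140: longest match 158.134.128.0/17 -> 136.113.144.248

yes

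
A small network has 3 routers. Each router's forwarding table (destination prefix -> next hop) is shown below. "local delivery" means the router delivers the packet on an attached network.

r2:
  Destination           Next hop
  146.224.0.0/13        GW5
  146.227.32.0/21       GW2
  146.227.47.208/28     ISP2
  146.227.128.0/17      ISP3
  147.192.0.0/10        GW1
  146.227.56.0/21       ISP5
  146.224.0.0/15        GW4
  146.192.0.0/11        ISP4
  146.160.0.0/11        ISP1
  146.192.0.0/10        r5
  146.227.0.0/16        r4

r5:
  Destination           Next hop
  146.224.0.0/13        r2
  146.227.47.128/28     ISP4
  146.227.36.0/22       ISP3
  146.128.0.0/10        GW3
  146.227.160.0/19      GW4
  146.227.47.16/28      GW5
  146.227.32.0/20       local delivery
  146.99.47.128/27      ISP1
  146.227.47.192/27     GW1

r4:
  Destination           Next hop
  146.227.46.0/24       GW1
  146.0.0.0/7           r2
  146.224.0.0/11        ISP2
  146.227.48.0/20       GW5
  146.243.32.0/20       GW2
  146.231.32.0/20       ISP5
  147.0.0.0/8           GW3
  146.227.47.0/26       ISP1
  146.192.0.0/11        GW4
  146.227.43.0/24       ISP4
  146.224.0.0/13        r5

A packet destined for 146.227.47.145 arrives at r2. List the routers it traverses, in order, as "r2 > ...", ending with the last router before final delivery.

At r2: longest match for 146.227.47.145 is 146.227.0.0/16 -> r4
At r4: longest match for 146.227.47.145 is 146.224.0.0/13 -> r5
At r5: longest match for 146.227.47.145 is 146.227.32.0/20 -> local delivery

r2 > r4 > r5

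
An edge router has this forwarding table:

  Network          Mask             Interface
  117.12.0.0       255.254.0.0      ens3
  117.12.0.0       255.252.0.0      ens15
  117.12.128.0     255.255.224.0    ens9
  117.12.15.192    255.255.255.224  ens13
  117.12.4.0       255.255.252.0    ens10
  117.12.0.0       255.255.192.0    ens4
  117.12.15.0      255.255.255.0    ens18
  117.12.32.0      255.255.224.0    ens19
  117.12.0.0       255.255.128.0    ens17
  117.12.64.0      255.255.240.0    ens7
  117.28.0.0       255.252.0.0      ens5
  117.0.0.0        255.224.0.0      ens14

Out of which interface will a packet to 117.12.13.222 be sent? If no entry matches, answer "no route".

ens4

Routes whose prefix contains 117.12.13.222:
  117.0.0.0/11 (117.0.0.0 - 117.31.255.255) -> ens14
  117.12.0.0/14 (117.12.0.0 - 117.15.255.255) -> ens15
  117.12.0.0/15 (117.12.0.0 - 117.13.255.255) -> ens3
  117.12.0.0/17 (117.12.0.0 - 117.12.127.255) -> ens17
  117.12.0.0/18 (117.12.0.0 - 117.12.63.255) -> ens4
More-specific entries that do NOT match:
  117.12.15.192/27 (117.12.15.192 - 117.12.15.223) does not contain 117.12.13.222
  117.12.15.0/24 (117.12.15.0 - 117.12.15.255) does not contain 117.12.13.222
  117.12.4.0/22 (117.12.4.0 - 117.12.7.255) does not contain 117.12.13.222
  117.12.64.0/20 (117.12.64.0 - 117.12.79.255) does not contain 117.12.13.222
  117.12.128.0/19 (117.12.128.0 - 117.12.159.255) does not contain 117.12.13.222
  117.12.32.0/19 (117.12.32.0 - 117.12.63.255) does not contain 117.12.13.222
Longest matching prefix is /18 -> interface ens4.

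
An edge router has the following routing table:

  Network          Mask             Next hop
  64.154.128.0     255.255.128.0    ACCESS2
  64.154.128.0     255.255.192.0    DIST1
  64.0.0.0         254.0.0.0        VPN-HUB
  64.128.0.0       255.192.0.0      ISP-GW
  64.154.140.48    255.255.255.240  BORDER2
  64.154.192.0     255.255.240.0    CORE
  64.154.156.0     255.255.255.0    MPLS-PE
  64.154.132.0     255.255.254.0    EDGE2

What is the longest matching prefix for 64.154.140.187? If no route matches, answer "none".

Entries matching 64.154.140.187:
  64.0.0.0/7 (64.0.0.0 - 65.255.255.255)
  64.128.0.0/10 (64.128.0.0 - 64.191.255.255)
  64.154.128.0/17 (64.154.128.0 - 64.154.255.255)
  64.154.128.0/18 (64.154.128.0 - 64.154.191.255)
Most specific is 64.154.128.0/18.

64.154.128.0/18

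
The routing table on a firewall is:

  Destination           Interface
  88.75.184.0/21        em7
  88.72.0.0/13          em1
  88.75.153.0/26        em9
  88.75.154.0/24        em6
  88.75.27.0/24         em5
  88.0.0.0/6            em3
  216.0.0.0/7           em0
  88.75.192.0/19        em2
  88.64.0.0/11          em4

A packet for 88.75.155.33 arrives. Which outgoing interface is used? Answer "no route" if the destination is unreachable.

Routes whose prefix contains 88.75.155.33:
  88.0.0.0/6 (88.0.0.0 - 91.255.255.255) -> em3
  88.64.0.0/11 (88.64.0.0 - 88.95.255.255) -> em4
  88.72.0.0/13 (88.72.0.0 - 88.79.255.255) -> em1
More-specific entries that do NOT match:
  88.75.153.0/26 (88.75.153.0 - 88.75.153.63) does not contain 88.75.155.33
  88.75.154.0/24 (88.75.154.0 - 88.75.154.255) does not contain 88.75.155.33
  88.75.27.0/24 (88.75.27.0 - 88.75.27.255) does not contain 88.75.155.33
  88.75.184.0/21 (88.75.184.0 - 88.75.191.255) does not contain 88.75.155.33
  88.75.192.0/19 (88.75.192.0 - 88.75.223.255) does not contain 88.75.155.33
Longest matching prefix is /13 -> interface em1.

em1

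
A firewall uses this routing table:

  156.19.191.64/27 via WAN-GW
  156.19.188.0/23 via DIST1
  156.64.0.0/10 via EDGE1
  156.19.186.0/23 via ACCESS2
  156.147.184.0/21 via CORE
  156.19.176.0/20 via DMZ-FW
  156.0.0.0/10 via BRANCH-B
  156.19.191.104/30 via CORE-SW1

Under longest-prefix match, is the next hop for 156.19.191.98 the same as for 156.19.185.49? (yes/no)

156.19.191.98: longest match 156.19.176.0/20 -> DMZ-FW
156.19.185.49: longest match 156.19.176.0/20 -> DMZ-FW

yes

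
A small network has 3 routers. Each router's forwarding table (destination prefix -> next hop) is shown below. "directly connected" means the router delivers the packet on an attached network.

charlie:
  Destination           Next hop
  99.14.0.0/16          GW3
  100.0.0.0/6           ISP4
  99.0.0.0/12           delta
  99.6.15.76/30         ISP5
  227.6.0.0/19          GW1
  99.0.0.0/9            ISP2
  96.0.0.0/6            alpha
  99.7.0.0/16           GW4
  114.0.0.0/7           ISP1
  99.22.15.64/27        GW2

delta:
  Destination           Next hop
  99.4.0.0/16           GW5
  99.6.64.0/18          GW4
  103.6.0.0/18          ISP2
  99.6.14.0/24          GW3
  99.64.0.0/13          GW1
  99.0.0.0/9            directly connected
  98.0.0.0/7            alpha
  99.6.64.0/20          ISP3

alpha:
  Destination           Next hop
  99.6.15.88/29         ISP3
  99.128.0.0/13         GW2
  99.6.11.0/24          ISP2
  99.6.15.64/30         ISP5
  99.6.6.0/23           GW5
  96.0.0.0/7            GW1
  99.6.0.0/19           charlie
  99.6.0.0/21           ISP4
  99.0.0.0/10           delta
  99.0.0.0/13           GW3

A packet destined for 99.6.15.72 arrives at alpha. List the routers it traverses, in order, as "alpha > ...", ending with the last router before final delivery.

At alpha: longest match for 99.6.15.72 is 99.6.0.0/19 -> charlie
At charlie: longest match for 99.6.15.72 is 99.0.0.0/12 -> delta
At delta: longest match for 99.6.15.72 is 99.0.0.0/9 -> directly connected

alpha > charlie > delta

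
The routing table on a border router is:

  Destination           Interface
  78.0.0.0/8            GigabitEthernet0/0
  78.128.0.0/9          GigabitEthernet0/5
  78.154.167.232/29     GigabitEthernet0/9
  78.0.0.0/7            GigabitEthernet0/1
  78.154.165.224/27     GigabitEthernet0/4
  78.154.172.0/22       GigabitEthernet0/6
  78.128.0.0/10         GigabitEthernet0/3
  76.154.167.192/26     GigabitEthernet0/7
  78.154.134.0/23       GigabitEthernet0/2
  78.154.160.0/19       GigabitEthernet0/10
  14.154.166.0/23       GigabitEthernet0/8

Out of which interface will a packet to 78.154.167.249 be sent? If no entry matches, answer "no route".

GigabitEthernet0/10

Routes whose prefix contains 78.154.167.249:
  78.0.0.0/7 (78.0.0.0 - 79.255.255.255) -> GigabitEthernet0/1
  78.0.0.0/8 (78.0.0.0 - 78.255.255.255) -> GigabitEthernet0/0
  78.128.0.0/9 (78.128.0.0 - 78.255.255.255) -> GigabitEthernet0/5
  78.128.0.0/10 (78.128.0.0 - 78.191.255.255) -> GigabitEthernet0/3
  78.154.160.0/19 (78.154.160.0 - 78.154.191.255) -> GigabitEthernet0/10
More-specific entries that do NOT match:
  78.154.167.232/29 (78.154.167.232 - 78.154.167.239) does not contain 78.154.167.249
  78.154.165.224/27 (78.154.165.224 - 78.154.165.255) does not contain 78.154.167.249
  76.154.167.192/26 (76.154.167.192 - 76.154.167.255) does not contain 78.154.167.249
  78.154.134.0/23 (78.154.134.0 - 78.154.135.255) does not contain 78.154.167.249
  14.154.166.0/23 (14.154.166.0 - 14.154.167.255) does not contain 78.154.167.249
  78.154.172.0/22 (78.154.172.0 - 78.154.175.255) does not contain 78.154.167.249
Longest matching prefix is /19 -> interface GigabitEthernet0/10.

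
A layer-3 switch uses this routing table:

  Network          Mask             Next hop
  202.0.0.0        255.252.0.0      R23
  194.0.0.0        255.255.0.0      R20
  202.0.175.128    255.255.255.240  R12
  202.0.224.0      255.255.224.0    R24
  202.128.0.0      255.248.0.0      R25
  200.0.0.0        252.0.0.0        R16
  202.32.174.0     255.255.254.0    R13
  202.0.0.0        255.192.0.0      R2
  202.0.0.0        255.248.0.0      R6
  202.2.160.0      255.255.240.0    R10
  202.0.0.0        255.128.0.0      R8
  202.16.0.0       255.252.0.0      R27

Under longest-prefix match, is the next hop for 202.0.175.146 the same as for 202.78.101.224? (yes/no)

no

202.0.175.146: longest match 202.0.0.0/14 -> R23
202.78.101.224: longest match 202.0.0.0/9 -> R8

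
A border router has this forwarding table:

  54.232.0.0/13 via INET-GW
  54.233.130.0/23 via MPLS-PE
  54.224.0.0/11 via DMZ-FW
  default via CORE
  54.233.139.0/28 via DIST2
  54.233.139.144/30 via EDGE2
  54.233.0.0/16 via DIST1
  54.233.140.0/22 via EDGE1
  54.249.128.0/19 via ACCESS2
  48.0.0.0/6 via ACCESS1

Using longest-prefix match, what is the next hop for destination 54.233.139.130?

Routes whose prefix contains 54.233.139.130:
  0.0.0.0/0 (default, matches everything) -> CORE
  54.224.0.0/11 (54.224.0.0 - 54.255.255.255) -> DMZ-FW
  54.232.0.0/13 (54.232.0.0 - 54.239.255.255) -> INET-GW
  54.233.0.0/16 (54.233.0.0 - 54.233.255.255) -> DIST1
More-specific entries that do NOT match:
  54.233.139.144/30 (54.233.139.144 - 54.233.139.147) does not contain 54.233.139.130
  54.233.139.0/28 (54.233.139.0 - 54.233.139.15) does not contain 54.233.139.130
  54.233.130.0/23 (54.233.130.0 - 54.233.131.255) does not contain 54.233.139.130
  54.233.140.0/22 (54.233.140.0 - 54.233.143.255) does not contain 54.233.139.130
  54.249.128.0/19 (54.249.128.0 - 54.249.159.255) does not contain 54.233.139.130
Longest matching prefix is /16 -> next hop DIST1.

DIST1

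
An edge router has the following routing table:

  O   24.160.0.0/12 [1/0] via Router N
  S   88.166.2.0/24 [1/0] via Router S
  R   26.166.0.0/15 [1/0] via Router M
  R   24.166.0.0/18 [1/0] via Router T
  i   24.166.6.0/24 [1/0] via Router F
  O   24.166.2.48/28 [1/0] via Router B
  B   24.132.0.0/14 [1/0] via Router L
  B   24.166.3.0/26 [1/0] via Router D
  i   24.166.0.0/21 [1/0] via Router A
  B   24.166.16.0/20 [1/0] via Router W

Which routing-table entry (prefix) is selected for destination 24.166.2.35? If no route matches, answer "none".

24.166.0.0/21

Entries matching 24.166.2.35:
  24.160.0.0/12 (24.160.0.0 - 24.175.255.255)
  24.166.0.0/18 (24.166.0.0 - 24.166.63.255)
  24.166.0.0/21 (24.166.0.0 - 24.166.7.255)
Most specific is 24.166.0.0/21.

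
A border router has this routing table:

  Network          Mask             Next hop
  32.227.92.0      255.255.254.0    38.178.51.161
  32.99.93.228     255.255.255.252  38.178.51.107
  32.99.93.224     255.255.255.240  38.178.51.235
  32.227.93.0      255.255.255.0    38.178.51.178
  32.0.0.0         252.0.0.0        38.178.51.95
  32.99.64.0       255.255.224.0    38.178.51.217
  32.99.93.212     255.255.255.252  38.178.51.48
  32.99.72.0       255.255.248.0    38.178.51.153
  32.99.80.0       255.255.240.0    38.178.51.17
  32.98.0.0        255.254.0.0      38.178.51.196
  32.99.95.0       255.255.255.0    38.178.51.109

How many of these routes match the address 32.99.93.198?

4

Prefixes containing 32.99.93.198:
  32.0.0.0/6 (32.0.0.0 - 35.255.255.255)
  32.98.0.0/15 (32.98.0.0 - 32.99.255.255)
  32.99.64.0/19 (32.99.64.0 - 32.99.95.255)
  32.99.80.0/20 (32.99.80.0 - 32.99.95.255)
Total matching entries: 4.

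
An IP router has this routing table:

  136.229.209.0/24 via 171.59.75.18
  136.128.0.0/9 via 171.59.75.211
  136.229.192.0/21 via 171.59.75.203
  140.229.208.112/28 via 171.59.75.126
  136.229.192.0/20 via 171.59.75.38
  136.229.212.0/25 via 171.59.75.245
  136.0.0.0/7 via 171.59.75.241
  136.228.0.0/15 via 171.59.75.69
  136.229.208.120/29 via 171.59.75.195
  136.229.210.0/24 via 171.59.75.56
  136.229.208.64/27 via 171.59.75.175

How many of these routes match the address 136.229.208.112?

Prefixes containing 136.229.208.112:
  136.0.0.0/7 (136.0.0.0 - 137.255.255.255)
  136.128.0.0/9 (136.128.0.0 - 136.255.255.255)
  136.228.0.0/15 (136.228.0.0 - 136.229.255.255)
Total matching entries: 3.

3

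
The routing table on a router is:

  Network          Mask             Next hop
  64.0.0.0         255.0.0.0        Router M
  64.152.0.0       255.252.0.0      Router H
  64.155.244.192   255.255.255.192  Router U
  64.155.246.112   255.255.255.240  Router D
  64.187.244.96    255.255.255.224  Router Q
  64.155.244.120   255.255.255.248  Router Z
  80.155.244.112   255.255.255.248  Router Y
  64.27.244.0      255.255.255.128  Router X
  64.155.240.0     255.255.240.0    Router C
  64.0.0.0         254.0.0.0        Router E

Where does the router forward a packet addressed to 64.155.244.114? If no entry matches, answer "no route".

Routes whose prefix contains 64.155.244.114:
  64.0.0.0/7 (64.0.0.0 - 65.255.255.255) -> Router E
  64.0.0.0/8 (64.0.0.0 - 64.255.255.255) -> Router M
  64.152.0.0/14 (64.152.0.0 - 64.155.255.255) -> Router H
  64.155.240.0/20 (64.155.240.0 - 64.155.255.255) -> Router C
More-specific entries that do NOT match:
  64.155.244.120/29 (64.155.244.120 - 64.155.244.127) does not contain 64.155.244.114
  80.155.244.112/29 (80.155.244.112 - 80.155.244.119) does not contain 64.155.244.114
  64.155.246.112/28 (64.155.246.112 - 64.155.246.127) does not contain 64.155.244.114
  64.187.244.96/27 (64.187.244.96 - 64.187.244.127) does not contain 64.155.244.114
  64.155.244.192/26 (64.155.244.192 - 64.155.244.255) does not contain 64.155.244.114
  64.27.244.0/25 (64.27.244.0 - 64.27.244.127) does not contain 64.155.244.114
Longest matching prefix is /20 -> next hop Router C.

Router C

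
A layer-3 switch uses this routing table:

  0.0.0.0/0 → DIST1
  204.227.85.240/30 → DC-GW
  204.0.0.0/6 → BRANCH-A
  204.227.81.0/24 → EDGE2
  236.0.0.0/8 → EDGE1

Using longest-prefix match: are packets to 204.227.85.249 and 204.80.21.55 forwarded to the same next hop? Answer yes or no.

204.227.85.249: longest match 204.0.0.0/6 -> BRANCH-A
204.80.21.55: longest match 204.0.0.0/6 -> BRANCH-A

yes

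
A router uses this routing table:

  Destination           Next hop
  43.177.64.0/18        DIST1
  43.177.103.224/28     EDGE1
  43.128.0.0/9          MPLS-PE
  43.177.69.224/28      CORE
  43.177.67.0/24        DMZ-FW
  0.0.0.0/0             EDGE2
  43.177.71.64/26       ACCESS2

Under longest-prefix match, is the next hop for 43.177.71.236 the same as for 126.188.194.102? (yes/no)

43.177.71.236: longest match 43.177.64.0/18 -> DIST1
126.188.194.102: longest match 0.0.0.0/0 -> EDGE2

no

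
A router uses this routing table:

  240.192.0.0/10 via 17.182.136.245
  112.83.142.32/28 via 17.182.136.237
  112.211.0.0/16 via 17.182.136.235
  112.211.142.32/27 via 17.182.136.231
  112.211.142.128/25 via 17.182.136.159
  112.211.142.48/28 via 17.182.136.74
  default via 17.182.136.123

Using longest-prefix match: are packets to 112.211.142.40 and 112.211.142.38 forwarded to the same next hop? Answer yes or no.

112.211.142.40: longest match 112.211.142.32/27 -> 17.182.136.231
112.211.142.38: longest match 112.211.142.32/27 -> 17.182.136.231

yes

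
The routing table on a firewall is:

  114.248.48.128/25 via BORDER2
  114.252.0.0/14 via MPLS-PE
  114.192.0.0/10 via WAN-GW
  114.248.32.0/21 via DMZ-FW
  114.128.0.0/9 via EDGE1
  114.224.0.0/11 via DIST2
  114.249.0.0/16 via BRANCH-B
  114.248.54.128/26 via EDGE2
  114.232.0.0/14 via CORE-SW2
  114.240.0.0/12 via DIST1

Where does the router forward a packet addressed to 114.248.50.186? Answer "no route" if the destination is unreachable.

Routes whose prefix contains 114.248.50.186:
  114.128.0.0/9 (114.128.0.0 - 114.255.255.255) -> EDGE1
  114.192.0.0/10 (114.192.0.0 - 114.255.255.255) -> WAN-GW
  114.224.0.0/11 (114.224.0.0 - 114.255.255.255) -> DIST2
  114.240.0.0/12 (114.240.0.0 - 114.255.255.255) -> DIST1
More-specific entries that do NOT match:
  114.248.54.128/26 (114.248.54.128 - 114.248.54.191) does not contain 114.248.50.186
  114.248.48.128/25 (114.248.48.128 - 114.248.48.255) does not contain 114.248.50.186
  114.248.32.0/21 (114.248.32.0 - 114.248.39.255) does not contain 114.248.50.186
  114.249.0.0/16 (114.249.0.0 - 114.249.255.255) does not contain 114.248.50.186
  114.252.0.0/14 (114.252.0.0 - 114.255.255.255) does not contain 114.248.50.186
  114.232.0.0/14 (114.232.0.0 - 114.235.255.255) does not contain 114.248.50.186
Longest matching prefix is /12 -> next hop DIST1.

DIST1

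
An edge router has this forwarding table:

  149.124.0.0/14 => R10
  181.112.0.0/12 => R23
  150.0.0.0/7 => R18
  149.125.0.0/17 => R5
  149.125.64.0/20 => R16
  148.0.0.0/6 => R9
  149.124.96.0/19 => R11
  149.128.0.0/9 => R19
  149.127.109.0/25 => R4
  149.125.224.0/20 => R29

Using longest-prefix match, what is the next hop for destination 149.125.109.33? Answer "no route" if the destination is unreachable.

R5

Routes whose prefix contains 149.125.109.33:
  148.0.0.0/6 (148.0.0.0 - 151.255.255.255) -> R9
  149.124.0.0/14 (149.124.0.0 - 149.127.255.255) -> R10
  149.125.0.0/17 (149.125.0.0 - 149.125.127.255) -> R5
More-specific entries that do NOT match:
  149.127.109.0/25 (149.127.109.0 - 149.127.109.127) does not contain 149.125.109.33
  149.125.64.0/20 (149.125.64.0 - 149.125.79.255) does not contain 149.125.109.33
  149.125.224.0/20 (149.125.224.0 - 149.125.239.255) does not contain 149.125.109.33
  149.124.96.0/19 (149.124.96.0 - 149.124.127.255) does not contain 149.125.109.33
Longest matching prefix is /17 -> next hop R5.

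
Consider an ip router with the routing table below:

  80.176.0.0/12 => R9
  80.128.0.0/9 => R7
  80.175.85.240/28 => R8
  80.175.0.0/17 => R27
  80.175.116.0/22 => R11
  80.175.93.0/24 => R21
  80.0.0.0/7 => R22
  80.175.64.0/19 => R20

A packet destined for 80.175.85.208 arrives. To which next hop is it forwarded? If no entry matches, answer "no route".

Routes whose prefix contains 80.175.85.208:
  80.0.0.0/7 (80.0.0.0 - 81.255.255.255) -> R22
  80.128.0.0/9 (80.128.0.0 - 80.255.255.255) -> R7
  80.175.0.0/17 (80.175.0.0 - 80.175.127.255) -> R27
  80.175.64.0/19 (80.175.64.0 - 80.175.95.255) -> R20
More-specific entries that do NOT match:
  80.175.85.240/28 (80.175.85.240 - 80.175.85.255) does not contain 80.175.85.208
  80.175.93.0/24 (80.175.93.0 - 80.175.93.255) does not contain 80.175.85.208
  80.175.116.0/22 (80.175.116.0 - 80.175.119.255) does not contain 80.175.85.208
Longest matching prefix is /19 -> next hop R20.

R20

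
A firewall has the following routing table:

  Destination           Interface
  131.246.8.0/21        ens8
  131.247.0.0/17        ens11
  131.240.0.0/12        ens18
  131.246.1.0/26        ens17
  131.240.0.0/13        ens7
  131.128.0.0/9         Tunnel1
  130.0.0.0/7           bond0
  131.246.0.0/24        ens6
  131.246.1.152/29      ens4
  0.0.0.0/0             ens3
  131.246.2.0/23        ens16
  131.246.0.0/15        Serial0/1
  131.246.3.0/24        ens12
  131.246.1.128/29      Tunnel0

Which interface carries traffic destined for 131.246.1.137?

Serial0/1

Routes whose prefix contains 131.246.1.137:
  0.0.0.0/0 (default, matches everything) -> ens3
  130.0.0.0/7 (130.0.0.0 - 131.255.255.255) -> bond0
  131.128.0.0/9 (131.128.0.0 - 131.255.255.255) -> Tunnel1
  131.240.0.0/12 (131.240.0.0 - 131.255.255.255) -> ens18
  131.240.0.0/13 (131.240.0.0 - 131.247.255.255) -> ens7
  131.246.0.0/15 (131.246.0.0 - 131.247.255.255) -> Serial0/1
More-specific entries that do NOT match:
  131.246.1.152/29 (131.246.1.152 - 131.246.1.159) does not contain 131.246.1.137
  131.246.1.128/29 (131.246.1.128 - 131.246.1.135) does not contain 131.246.1.137
  131.246.1.0/26 (131.246.1.0 - 131.246.1.63) does not contain 131.246.1.137
  131.246.0.0/24 (131.246.0.0 - 131.246.0.255) does not contain 131.246.1.137
  131.246.3.0/24 (131.246.3.0 - 131.246.3.255) does not contain 131.246.1.137
  131.246.2.0/23 (131.246.2.0 - 131.246.3.255) does not contain 131.246.1.137
  131.246.8.0/21 (131.246.8.0 - 131.246.15.255) does not contain 131.246.1.137
  131.247.0.0/17 (131.247.0.0 - 131.247.127.255) does not contain 131.246.1.137
Longest matching prefix is /15 -> interface Serial0/1.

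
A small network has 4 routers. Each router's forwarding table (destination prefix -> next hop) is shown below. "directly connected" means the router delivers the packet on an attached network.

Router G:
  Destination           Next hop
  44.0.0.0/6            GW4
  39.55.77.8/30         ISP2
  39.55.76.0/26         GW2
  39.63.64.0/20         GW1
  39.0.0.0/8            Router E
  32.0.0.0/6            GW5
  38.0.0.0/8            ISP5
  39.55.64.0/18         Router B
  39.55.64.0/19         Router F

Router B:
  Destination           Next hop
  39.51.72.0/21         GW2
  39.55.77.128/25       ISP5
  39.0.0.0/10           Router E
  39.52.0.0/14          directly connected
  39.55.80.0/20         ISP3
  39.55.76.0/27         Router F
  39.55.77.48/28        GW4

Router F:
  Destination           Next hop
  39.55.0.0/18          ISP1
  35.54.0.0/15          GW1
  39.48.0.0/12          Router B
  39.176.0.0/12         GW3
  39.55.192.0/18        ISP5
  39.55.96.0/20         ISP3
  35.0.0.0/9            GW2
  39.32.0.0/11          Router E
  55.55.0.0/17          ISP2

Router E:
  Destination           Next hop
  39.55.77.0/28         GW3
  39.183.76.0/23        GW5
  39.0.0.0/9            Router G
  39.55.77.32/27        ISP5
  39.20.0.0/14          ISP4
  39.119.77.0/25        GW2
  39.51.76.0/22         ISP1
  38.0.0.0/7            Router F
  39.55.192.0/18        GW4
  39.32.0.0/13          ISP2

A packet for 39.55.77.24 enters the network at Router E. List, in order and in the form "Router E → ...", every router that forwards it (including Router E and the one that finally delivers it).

Router E → Router G → Router F → Router B

At Router E: longest match for 39.55.77.24 is 39.0.0.0/9 -> Router G
At Router G: longest match for 39.55.77.24 is 39.55.64.0/19 -> Router F
At Router F: longest match for 39.55.77.24 is 39.48.0.0/12 -> Router B
At Router B: longest match for 39.55.77.24 is 39.52.0.0/14 -> directly connected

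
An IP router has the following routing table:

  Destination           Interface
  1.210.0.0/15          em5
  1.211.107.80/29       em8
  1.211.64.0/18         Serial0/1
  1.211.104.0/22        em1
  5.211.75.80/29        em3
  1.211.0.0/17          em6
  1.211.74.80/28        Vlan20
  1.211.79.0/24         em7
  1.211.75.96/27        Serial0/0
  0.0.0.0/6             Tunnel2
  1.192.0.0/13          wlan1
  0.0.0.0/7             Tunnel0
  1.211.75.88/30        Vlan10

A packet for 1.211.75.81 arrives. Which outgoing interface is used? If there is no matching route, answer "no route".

Routes whose prefix contains 1.211.75.81:
  0.0.0.0/6 (0.0.0.0 - 3.255.255.255) -> Tunnel2
  0.0.0.0/7 (0.0.0.0 - 1.255.255.255) -> Tunnel0
  1.210.0.0/15 (1.210.0.0 - 1.211.255.255) -> em5
  1.211.0.0/17 (1.211.0.0 - 1.211.127.255) -> em6
  1.211.64.0/18 (1.211.64.0 - 1.211.127.255) -> Serial0/1
More-specific entries that do NOT match:
  1.211.75.88/30 (1.211.75.88 - 1.211.75.91) does not contain 1.211.75.81
  1.211.107.80/29 (1.211.107.80 - 1.211.107.87) does not contain 1.211.75.81
  5.211.75.80/29 (5.211.75.80 - 5.211.75.87) does not contain 1.211.75.81
  1.211.74.80/28 (1.211.74.80 - 1.211.74.95) does not contain 1.211.75.81
  1.211.75.96/27 (1.211.75.96 - 1.211.75.127) does not contain 1.211.75.81
  1.211.79.0/24 (1.211.79.0 - 1.211.79.255) does not contain 1.211.75.81
  1.211.104.0/22 (1.211.104.0 - 1.211.107.255) does not contain 1.211.75.81
Longest matching prefix is /18 -> interface Serial0/1.

Serial0/1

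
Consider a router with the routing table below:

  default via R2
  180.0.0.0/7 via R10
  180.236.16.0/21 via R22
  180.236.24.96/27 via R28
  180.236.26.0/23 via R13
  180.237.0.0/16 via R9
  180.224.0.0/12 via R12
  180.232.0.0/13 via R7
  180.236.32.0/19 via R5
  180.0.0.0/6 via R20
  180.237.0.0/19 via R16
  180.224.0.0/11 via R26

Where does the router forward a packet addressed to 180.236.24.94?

Routes whose prefix contains 180.236.24.94:
  0.0.0.0/0 (default, matches everything) -> R2
  180.0.0.0/6 (180.0.0.0 - 183.255.255.255) -> R20
  180.0.0.0/7 (180.0.0.0 - 181.255.255.255) -> R10
  180.224.0.0/11 (180.224.0.0 - 180.255.255.255) -> R26
  180.224.0.0/12 (180.224.0.0 - 180.239.255.255) -> R12
  180.232.0.0/13 (180.232.0.0 - 180.239.255.255) -> R7
More-specific entries that do NOT match:
  180.236.24.96/27 (180.236.24.96 - 180.236.24.127) does not contain 180.236.24.94
  180.236.26.0/23 (180.236.26.0 - 180.236.27.255) does not contain 180.236.24.94
  180.236.16.0/21 (180.236.16.0 - 180.236.23.255) does not contain 180.236.24.94
  180.236.32.0/19 (180.236.32.0 - 180.236.63.255) does not contain 180.236.24.94
  180.237.0.0/19 (180.237.0.0 - 180.237.31.255) does not contain 180.236.24.94
  180.237.0.0/16 (180.237.0.0 - 180.237.255.255) does not contain 180.236.24.94
Longest matching prefix is /13 -> next hop R7.

R7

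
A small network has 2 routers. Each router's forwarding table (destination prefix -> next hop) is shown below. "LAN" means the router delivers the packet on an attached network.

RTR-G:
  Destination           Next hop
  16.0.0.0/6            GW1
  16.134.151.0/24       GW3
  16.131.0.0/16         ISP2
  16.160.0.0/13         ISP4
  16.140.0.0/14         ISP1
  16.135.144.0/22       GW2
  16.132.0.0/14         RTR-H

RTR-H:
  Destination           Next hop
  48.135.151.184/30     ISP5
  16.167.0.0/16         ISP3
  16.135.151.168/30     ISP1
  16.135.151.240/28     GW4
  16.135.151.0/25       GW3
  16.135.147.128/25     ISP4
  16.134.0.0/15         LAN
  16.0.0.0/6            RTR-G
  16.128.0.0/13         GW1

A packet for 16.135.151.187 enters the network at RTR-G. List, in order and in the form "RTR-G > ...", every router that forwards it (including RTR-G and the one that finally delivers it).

RTR-G > RTR-H

At RTR-G: longest match for 16.135.151.187 is 16.132.0.0/14 -> RTR-H
At RTR-H: longest match for 16.135.151.187 is 16.134.0.0/15 -> LAN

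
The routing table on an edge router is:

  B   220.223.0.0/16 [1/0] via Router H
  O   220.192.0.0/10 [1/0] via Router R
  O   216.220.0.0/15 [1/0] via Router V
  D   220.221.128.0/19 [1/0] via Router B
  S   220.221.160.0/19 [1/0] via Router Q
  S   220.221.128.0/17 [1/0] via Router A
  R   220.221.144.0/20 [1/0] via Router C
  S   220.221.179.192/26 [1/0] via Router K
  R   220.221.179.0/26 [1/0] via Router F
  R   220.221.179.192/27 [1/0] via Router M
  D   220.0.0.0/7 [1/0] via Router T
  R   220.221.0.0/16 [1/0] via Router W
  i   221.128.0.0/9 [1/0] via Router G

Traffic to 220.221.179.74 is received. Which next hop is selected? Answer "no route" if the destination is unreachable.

Router Q

Routes whose prefix contains 220.221.179.74:
  220.0.0.0/7 (220.0.0.0 - 221.255.255.255) -> Router T
  220.192.0.0/10 (220.192.0.0 - 220.255.255.255) -> Router R
  220.221.0.0/16 (220.221.0.0 - 220.221.255.255) -> Router W
  220.221.128.0/17 (220.221.128.0 - 220.221.255.255) -> Router A
  220.221.160.0/19 (220.221.160.0 - 220.221.191.255) -> Router Q
More-specific entries that do NOT match:
  220.221.179.192/27 (220.221.179.192 - 220.221.179.223) does not contain 220.221.179.74
  220.221.179.192/26 (220.221.179.192 - 220.221.179.255) does not contain 220.221.179.74
  220.221.179.0/26 (220.221.179.0 - 220.221.179.63) does not contain 220.221.179.74
  220.221.144.0/20 (220.221.144.0 - 220.221.159.255) does not contain 220.221.179.74
Longest matching prefix is /19 -> next hop Router Q.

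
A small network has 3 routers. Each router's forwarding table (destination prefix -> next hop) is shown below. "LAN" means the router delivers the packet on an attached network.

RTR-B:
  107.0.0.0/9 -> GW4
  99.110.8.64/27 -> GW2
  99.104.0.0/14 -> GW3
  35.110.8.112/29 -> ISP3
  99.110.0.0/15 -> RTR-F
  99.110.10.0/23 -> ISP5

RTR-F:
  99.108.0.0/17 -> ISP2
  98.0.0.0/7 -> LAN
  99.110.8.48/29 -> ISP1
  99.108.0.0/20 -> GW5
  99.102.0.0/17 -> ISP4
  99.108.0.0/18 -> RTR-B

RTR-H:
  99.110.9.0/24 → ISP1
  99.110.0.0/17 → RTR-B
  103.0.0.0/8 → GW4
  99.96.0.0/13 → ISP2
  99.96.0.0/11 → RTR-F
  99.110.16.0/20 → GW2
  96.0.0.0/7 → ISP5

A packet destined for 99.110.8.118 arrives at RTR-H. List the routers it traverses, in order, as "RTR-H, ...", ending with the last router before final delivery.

At RTR-H: longest match for 99.110.8.118 is 99.110.0.0/17 -> RTR-B
At RTR-B: longest match for 99.110.8.118 is 99.110.0.0/15 -> RTR-F
At RTR-F: longest match for 99.110.8.118 is 98.0.0.0/7 -> LAN

RTR-H, RTR-B, RTR-F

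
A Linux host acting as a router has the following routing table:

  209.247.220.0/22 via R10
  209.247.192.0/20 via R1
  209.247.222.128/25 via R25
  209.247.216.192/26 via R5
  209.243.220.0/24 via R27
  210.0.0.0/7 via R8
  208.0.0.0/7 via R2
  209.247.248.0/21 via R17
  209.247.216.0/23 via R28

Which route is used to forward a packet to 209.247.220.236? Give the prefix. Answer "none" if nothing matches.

209.247.220.0/22

Entries matching 209.247.220.236:
  208.0.0.0/7 (208.0.0.0 - 209.255.255.255)
  209.247.220.0/22 (209.247.220.0 - 209.247.223.255)
Most specific is 209.247.220.0/22.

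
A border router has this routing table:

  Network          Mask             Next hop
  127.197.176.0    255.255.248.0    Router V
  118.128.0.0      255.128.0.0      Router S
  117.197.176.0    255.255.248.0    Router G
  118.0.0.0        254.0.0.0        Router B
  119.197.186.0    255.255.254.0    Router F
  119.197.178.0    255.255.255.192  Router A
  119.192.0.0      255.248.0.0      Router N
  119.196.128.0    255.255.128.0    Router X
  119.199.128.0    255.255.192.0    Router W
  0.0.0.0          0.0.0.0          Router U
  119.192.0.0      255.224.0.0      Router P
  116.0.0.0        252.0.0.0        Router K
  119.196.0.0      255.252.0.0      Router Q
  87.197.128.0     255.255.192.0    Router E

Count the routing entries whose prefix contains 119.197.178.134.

Prefixes containing 119.197.178.134:
  0.0.0.0/0 (default, matches everything)
  116.0.0.0/6 (116.0.0.0 - 119.255.255.255)
  118.0.0.0/7 (118.0.0.0 - 119.255.255.255)
  119.192.0.0/11 (119.192.0.0 - 119.223.255.255)
  119.192.0.0/13 (119.192.0.0 - 119.199.255.255)
  119.196.0.0/14 (119.196.0.0 - 119.199.255.255)
Total matching entries: 6.

6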